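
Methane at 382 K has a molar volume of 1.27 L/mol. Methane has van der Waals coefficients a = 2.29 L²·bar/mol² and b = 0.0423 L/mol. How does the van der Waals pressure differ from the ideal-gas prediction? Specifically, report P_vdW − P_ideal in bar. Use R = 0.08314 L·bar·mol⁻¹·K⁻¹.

ΔP ≈ -0.558 bar

Ideal: P_ideal = RT/V_m = (0.08314)(382)/1.27 = 25.0075 bar
vdW: P = RT/(V_m − b) − a/V_m² = 31.7595/1.22770 − 2.29/1.61290 = 25.8691 − 1.41980 = 24.4493 bar
ΔP = 24.4493 − 25.0075 = -0.558 bar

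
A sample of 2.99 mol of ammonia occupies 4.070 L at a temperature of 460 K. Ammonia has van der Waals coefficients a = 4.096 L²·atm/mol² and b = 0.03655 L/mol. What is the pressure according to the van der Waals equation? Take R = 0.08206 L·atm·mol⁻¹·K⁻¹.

P ≈ 26.29 atm

P = nRT/(V − nb) − a n²/V²
nRT/(V − nb) = (2.99)(0.08206)(460)/(4.070 − 2.99×0.03655) = 112.87/3.9607 = 28.497 atm
a n²/V² = (4.096)(2.99)²/(4.070)² = 2.2106 atm
P = 28.497 − 2.2106 = 26.29 atm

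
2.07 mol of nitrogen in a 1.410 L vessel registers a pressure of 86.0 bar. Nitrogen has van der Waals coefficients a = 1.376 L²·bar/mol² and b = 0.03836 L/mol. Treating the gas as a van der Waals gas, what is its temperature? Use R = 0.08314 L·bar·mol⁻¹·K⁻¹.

T = (P + a n²/V²)(V − nb)/(nR)
P + a n²/V² = 86.0 + (1.376)(2.07)²/(1.410)² = 88.966 bar
V − nb = 1.410 − (2.07)(0.03836) = 1.3306 L
T = (88.966)(1.3306)/((2.07)(0.08314)) = 687.8 K

T ≈ 687.8 K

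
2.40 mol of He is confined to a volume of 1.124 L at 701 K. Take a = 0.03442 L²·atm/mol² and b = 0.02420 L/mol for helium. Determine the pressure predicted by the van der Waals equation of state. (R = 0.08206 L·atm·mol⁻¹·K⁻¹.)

P ≈ 129.4 atm

P = nRT/(V − nb) − a n²/V²
nRT/(V − nb) = (2.40)(0.08206)(701)/(1.124 − 2.40×0.02420) = 138.06/1.0659 = 129.52 atm
a n²/V² = (0.03442)(2.40)²/(1.124)² = 0.15693 atm
P = 129.52 − 0.15693 = 129.4 atm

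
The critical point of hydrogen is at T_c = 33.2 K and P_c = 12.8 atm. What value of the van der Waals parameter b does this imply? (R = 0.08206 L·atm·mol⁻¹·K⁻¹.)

b ≈ 0.02661 L/mol

From T_c = 8a/(27Rb) and P_c = a/(27b²): b = R T_c/(8 P_c).
b = (0.08206)(33.2)/(8×12.8) = 2.7244/102.40 = 0.02661 L/mol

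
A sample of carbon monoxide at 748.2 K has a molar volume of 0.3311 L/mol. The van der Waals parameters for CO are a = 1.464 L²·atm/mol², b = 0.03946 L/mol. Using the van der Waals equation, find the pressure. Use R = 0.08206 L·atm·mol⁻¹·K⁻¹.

P = RT/(V_m − b) − a/V_m²
RT/(V_m − b) = (0.08206)(748.2)/(0.3311 − 0.03946) = 61.397/0.29164 = 210.52 atm
a/V_m² = 1.464/(0.3311)² = 13.354 atm
P = 210.52 − 13.354 = 197.2 atm

P ≈ 197.2 atm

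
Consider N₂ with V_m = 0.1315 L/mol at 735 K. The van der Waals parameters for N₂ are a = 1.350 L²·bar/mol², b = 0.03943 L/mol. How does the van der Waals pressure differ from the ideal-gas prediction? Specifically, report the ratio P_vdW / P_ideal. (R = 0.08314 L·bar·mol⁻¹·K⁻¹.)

P_vdW / P_ideal ≈ 1.260

Ideal: P_ideal = RT/V_m = (0.08314)(735)/0.1315 = 464.699 bar
vdW: P = RT/(V_m − b) − a/V_m² = 61.1079/0.0920700 − 1.350/0.0172923 = 663.711 − 78.0694 = 585.642 bar
Ratio = 585.642/464.699 = 1.260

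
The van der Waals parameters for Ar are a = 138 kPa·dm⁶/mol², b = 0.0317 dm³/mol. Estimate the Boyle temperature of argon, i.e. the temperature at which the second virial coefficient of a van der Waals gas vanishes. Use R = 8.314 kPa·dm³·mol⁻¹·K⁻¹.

T_B ≈ 523.6 K

For a van der Waals gas the second virial coefficient B₂ = b − a/(RT) vanishes at T_B = a/(Rb).
T_B = 138/(8.314×0.0317) = 138/0.26355 = 523.6 K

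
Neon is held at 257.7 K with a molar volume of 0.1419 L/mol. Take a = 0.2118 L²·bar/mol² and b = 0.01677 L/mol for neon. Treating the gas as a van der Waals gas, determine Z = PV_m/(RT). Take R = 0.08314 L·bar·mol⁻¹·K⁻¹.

P = RT/(V_m − b) − a/V_m² = (0.08314)(257.7)/(0.1419 − 0.01677) − 0.2118/(0.1419)²
  = 21.425/0.12513 − 10.519 = 171.22 − 10.519 = 160.70 bar
Z = PV_m/(RT) = (160.70)(0.1419)/((0.08314)(257.7)) = 22.803/21.425 = 1.064

Z ≈ 1.064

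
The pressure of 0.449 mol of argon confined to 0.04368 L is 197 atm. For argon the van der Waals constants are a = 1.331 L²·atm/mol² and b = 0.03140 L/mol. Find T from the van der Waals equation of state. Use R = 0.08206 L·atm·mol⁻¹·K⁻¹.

T = (P + a n²/V²)(V − nb)/(nR)
P + a n²/V² = 197 + (1.331)(0.449)²/(0.04368)² = 337.64 atm
V − nb = 0.04368 − (0.449)(0.03140) = 0.029581 L
T = (337.64)(0.029581)/((0.449)(0.08206)) = 271.1 K

T ≈ 271.1 K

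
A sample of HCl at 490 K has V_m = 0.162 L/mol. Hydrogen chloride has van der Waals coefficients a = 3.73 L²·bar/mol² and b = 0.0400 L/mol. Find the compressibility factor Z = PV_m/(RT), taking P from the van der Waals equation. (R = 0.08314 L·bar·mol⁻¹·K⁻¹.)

P = RT/(V_m − b) − a/V_m² = (0.08314)(490)/(0.162 − 0.0400) − 3.73/(0.162)²
  = 40.739/0.12200 − 142.13 = 333.93 − 142.13 = 191.80 bar
Z = PV_m/(RT) = (191.80)(0.162)/((0.08314)(490)) = 31.072/40.739 = 0.7627

Z ≈ 0.7627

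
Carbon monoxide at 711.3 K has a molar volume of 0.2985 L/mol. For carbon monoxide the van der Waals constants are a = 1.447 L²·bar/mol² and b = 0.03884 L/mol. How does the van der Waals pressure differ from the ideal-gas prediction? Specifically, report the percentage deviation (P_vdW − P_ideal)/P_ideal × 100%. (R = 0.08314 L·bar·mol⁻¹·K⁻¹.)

Ideal: P_ideal = RT/V_m = (0.08314)(711.3)/0.2985 = 198.116 bar
vdW: P = RT/(V_m − b) − a/V_m² = 59.1375/0.259660 − 1.447/0.0891023 = 227.750 − 16.2398 = 211.510 bar
% deviation = (211.510 − 198.116)/198.116 × 100% = 6.76%

6.76 %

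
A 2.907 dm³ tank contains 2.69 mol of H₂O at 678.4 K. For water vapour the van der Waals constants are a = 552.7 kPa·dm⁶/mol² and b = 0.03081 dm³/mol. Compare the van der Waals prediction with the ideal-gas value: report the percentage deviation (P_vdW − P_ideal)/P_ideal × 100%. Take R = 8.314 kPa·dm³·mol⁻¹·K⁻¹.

-6.13 %

Ideal: P_ideal = nRT/V = (2.69)(8.314)(678.4)/2.907 = 5219.19 kPa
vdW: P = nRT/(V − nb) − a n²/V² = 15172.2/2.82412 − 3999.39/8.45065 = 5372.36 − 473.264 = 4899.10 kPa
% deviation = (4899.10 − 5219.19)/5219.19 × 100% = -6.13%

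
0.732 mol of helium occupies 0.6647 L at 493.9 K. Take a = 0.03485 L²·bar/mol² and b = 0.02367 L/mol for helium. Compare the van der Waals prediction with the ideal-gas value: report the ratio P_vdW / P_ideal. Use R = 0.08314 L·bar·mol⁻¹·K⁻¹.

P_vdW / P_ideal ≈ 1.026

Ideal: P_ideal = nRT/V = (0.732)(0.08314)(493.9)/0.6647 = 45.2204 bar
vdW: P = nRT/(V − nb) − a n²/V² = 30.0580/0.647374 − 0.0186735/0.441826 = 46.4307 − 0.0422644 = 46.3884 bar
Ratio = 46.3884/45.2204 = 1.026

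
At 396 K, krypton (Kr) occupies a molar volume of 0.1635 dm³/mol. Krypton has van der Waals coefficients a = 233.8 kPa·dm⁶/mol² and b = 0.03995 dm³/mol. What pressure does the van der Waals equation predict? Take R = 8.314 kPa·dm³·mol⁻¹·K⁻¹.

P = RT/(V_m − b) − a/V_m²
RT/(V_m − b) = (8.314)(396)/(0.1635 − 0.03995) = 3292.3/0.12355 = 26648 kPa
a/V_m² = 233.8/(0.1635)² = 8746.0 kPa
P = 26648 − 8746.0 = 17902 kPa

P ≈ 17902 kPa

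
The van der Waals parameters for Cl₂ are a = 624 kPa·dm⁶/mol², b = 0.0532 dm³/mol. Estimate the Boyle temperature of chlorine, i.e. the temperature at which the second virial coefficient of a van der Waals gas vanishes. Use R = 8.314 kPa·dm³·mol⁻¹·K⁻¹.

For a van der Waals gas the second virial coefficient B₂ = b − a/(RT) vanishes at T_B = a/(Rb).
T_B = 624/(8.314×0.0532) = 624/0.44230 = 1411 K

T_B ≈ 1411 K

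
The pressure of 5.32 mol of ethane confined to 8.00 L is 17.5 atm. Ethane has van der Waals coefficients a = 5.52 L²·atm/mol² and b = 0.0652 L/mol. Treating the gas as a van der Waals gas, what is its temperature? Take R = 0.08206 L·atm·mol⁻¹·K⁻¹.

T = (P + a n²/V²)(V − nb)/(nR)
P + a n²/V² = 17.5 + (5.52)(5.32)²/(8.00)² = 19.941 atm
V − nb = 8.00 − (5.32)(0.0652) = 7.6531 L
T = (19.941)(7.6531)/((5.32)(0.08206)) = 349.6 K

T ≈ 349.6 K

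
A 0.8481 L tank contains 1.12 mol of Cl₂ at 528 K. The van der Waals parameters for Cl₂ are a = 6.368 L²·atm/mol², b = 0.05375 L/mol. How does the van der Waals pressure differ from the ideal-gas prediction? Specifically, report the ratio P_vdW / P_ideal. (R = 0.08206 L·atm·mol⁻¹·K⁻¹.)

Ideal: P_ideal = nRT/V = (1.12)(0.08206)(528)/0.8481 = 57.2185 atm
vdW: P = nRT/(V − nb) − a n²/V² = 48.5270/0.787900 − 7.98802/0.719274 = 61.5903 − 11.1057 = 50.4846 atm
Ratio = 50.4846/57.2185 = 0.8823

P_vdW / P_ideal ≈ 0.8823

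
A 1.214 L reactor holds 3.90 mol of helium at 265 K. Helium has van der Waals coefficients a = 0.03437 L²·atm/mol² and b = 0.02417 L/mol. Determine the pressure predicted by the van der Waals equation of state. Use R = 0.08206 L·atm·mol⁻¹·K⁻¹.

P ≈ 75.39 atm

P = nRT/(V − nb) − a n²/V²
nRT/(V − nb) = (3.90)(0.08206)(265)/(1.214 − 3.90×0.02417) = 84.809/1.1197 = 75.743 atm
a n²/V² = (0.03437)(3.90)²/(1.214)² = 0.35471 atm
P = 75.743 − 0.35471 = 75.39 atm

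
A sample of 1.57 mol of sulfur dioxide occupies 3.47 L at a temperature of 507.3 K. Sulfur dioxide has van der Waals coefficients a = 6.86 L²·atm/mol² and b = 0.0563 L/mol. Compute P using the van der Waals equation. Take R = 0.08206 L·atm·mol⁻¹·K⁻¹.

P = nRT/(V − nb) − a n²/V²
nRT/(V − nb) = (1.57)(0.08206)(507.3)/(3.47 − 1.57×0.0563) = 65.358/3.3816 = 19.328 atm
a n²/V² = (6.86)(1.57)²/(3.47)² = 1.4043 atm
P = 19.328 − 1.4043 = 17.92 atm

P ≈ 17.92 atm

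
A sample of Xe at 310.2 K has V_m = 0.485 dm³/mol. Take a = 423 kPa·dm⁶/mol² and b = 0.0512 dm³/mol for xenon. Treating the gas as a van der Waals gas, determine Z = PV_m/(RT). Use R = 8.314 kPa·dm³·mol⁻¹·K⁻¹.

Z ≈ 0.7798

P = RT/(V_m − b) − a/V_m² = (8.314)(310.2)/(0.485 − 0.0512) − 423/(0.485)²
  = 2579.0/0.43380 − 1798.3 = 5945.1 − 1798.3 = 4146.8 kPa
Z = PV_m/(RT) = (4146.8)(0.485)/((8.314)(310.2)) = 2011.2/2579.0 = 0.7798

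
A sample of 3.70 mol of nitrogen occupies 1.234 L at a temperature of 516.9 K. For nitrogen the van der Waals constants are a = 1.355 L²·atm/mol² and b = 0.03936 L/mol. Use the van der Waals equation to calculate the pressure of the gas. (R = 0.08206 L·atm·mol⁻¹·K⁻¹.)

P ≈ 132.0 atm

P = nRT/(V − nb) − a n²/V²
nRT/(V − nb) = (3.70)(0.08206)(516.9)/(1.234 − 3.70×0.03936) = 156.94/1.0884 = 144.19 atm
a n²/V² = (1.355)(3.70)²/(1.234)² = 12.182 atm
P = 144.19 − 12.182 = 132.0 atm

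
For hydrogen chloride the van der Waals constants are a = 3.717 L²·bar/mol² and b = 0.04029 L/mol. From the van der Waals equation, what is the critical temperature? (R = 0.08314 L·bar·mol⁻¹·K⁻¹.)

For a van der Waals gas, T_c = 8a/(27Rb).
T_c = 8×3.717/(27×0.08314×0.04029) = 29.736/0.090442 = 328.8 K

T_c ≈ 328.8 K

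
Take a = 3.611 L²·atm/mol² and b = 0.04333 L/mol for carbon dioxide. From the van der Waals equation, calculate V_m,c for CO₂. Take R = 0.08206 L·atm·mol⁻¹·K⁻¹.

V_m,c ≈ 0.1300 L/mol

For a van der Waals gas, V_m,c = 3b.
V_m,c = 3×0.04333 = 0.1300 L/mol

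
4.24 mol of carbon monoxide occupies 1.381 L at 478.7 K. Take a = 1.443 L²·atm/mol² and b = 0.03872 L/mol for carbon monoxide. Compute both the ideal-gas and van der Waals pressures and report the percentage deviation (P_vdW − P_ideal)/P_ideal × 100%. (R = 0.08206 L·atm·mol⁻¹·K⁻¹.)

Ideal: P_ideal = nRT/V = (4.24)(0.08206)(478.7)/1.381 = 120.606 atm
vdW: P = nRT/(V − nb) − a n²/V² = 166.556/1.21683 − 25.9417/1.90716 = 136.877 − 13.6023 = 123.275 atm
% deviation = (123.275 − 120.606)/120.606 × 100% = 2.21%

2.21 %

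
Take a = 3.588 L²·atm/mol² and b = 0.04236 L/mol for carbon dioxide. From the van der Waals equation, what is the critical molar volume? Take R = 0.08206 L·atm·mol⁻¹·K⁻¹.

For a van der Waals gas, V_m,c = 3b.
V_m,c = 3×0.04236 = 0.1271 L/mol

V_m,c ≈ 0.1271 L/mol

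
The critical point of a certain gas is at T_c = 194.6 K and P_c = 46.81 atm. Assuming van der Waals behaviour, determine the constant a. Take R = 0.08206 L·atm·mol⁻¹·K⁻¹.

a ≈ 2.298 L²·atm/mol²

From T_c = 8a/(27Rb) and P_c = a/(27b²): a = 27 R² T_c²/(64 P_c).
a = 27×(0.08206)²×(194.6)²/(64×46.81) = 6885.1/2995.8 = 2.298 L²·atm/mol²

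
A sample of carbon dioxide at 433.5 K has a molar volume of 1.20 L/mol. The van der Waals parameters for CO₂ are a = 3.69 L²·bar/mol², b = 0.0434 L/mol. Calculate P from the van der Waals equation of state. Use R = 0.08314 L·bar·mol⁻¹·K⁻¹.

P = RT/(V_m − b) − a/V_m²
RT/(V_m − b) = (0.08314)(433.5)/(1.20 − 0.0434) = 36.041/1.1566 = 31.161 bar
a/V_m² = 3.69/(1.20)² = 2.5625 bar
P = 31.161 − 2.5625 = 28.60 bar

P ≈ 28.60 bar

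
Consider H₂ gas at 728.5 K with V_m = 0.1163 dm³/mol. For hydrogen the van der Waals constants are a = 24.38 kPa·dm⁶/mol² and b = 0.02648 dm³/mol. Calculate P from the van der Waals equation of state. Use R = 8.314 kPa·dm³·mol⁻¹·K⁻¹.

P ≈ 65630 kPa

P = RT/(V_m − b) − a/V_m²
RT/(V_m − b) = (8.314)(728.5)/(0.1163 − 0.02648) = 6056.7/0.089820 = 67432 kPa
a/V_m² = 24.38/(0.1163)² = 1802.5 kPa
P = 67432 − 1802.5 = 65630 kPa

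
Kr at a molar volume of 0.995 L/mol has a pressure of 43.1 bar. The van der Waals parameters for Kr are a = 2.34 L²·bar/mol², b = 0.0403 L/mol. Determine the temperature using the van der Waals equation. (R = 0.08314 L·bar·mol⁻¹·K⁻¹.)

T = (P + a/V_m²)(V_m − b)/R
P + a/V_m² = 43.1 + 2.34/(0.995)² = 45.464 bar
V_m − b = 0.995 − 0.0403 = 0.95470 L/mol
T = (45.464)(0.95470)/0.08314 = 522.1 K

T ≈ 522.1 K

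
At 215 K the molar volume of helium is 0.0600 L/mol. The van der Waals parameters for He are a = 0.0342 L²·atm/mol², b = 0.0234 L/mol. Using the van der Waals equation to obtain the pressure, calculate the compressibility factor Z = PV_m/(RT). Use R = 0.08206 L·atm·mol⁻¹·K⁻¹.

P = RT/(V_m − b) − a/V_m² = (0.08206)(215)/(0.0600 − 0.0234) − 0.0342/(0.0600)²
  = 17.643/0.036600 − 9.5000 = 482.05 − 9.5000 = 472.55 atm
Z = PV_m/(RT) = (472.55)(0.0600)/((0.08206)(215)) = 28.353/17.643 = 1.607

Z ≈ 1.607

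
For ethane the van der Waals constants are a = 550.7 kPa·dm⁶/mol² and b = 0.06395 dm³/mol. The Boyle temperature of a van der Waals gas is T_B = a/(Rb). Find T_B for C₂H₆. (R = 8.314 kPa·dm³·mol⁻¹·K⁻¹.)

For a van der Waals gas the second virial coefficient B₂ = b − a/(RT) vanishes at T_B = a/(Rb).
T_B = 550.7/(8.314×0.06395) = 550.7/0.53168 = 1036 K

T_B ≈ 1036 K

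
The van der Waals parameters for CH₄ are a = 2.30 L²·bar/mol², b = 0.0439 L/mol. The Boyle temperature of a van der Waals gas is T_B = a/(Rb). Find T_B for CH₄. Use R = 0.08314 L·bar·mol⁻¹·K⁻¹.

For a van der Waals gas the second virial coefficient B₂ = b − a/(RT) vanishes at T_B = a/(Rb).
T_B = 2.30/(0.08314×0.0439) = 2.30/0.0036498 = 630.2 K

T_B ≈ 630.2 K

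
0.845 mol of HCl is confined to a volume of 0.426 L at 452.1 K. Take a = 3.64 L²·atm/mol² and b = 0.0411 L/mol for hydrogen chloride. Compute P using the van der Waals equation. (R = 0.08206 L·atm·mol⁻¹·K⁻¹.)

P = nRT/(V − nb) − a n²/V²
nRT/(V − nb) = (0.845)(0.08206)(452.1)/(0.426 − 0.845×0.0411) = 31.349/0.39127 = 80.121 atm
a n²/V² = (3.64)(0.845)²/(0.426)² = 14.322 atm
P = 80.121 − 14.322 = 65.80 atm

P ≈ 65.80 atm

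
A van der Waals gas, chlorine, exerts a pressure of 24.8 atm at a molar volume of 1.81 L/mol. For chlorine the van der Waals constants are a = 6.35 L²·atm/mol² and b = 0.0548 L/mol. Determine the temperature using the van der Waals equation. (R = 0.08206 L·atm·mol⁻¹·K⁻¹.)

T = (P + a/V_m²)(V_m − b)/R
P + a/V_m² = 24.8 + 6.35/(1.81)² = 26.738 atm
V_m − b = 1.81 − 0.0548 = 1.7552 L/mol
T = (26.738)(1.7552)/0.08206 = 571.9 K

T ≈ 571.9 K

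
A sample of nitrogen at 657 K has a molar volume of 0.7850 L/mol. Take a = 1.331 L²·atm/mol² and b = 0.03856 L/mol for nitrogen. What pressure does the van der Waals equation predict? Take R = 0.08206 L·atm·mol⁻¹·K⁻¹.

P ≈ 70.07 atm

P = RT/(V_m − b) − a/V_m²
RT/(V_m − b) = (0.08206)(657)/(0.7850 − 0.03856) = 53.913/0.74644 = 72.227 atm
a/V_m² = 1.331/(0.7850)² = 2.1599 atm
P = 72.227 − 2.1599 = 70.07 atm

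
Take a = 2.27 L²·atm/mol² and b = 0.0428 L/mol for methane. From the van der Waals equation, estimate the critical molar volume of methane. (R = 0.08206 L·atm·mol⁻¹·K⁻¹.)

V_m,c ≈ 0.1284 L/mol

For a van der Waals gas, V_m,c = 3b.
V_m,c = 3×0.0428 = 0.1284 L/mol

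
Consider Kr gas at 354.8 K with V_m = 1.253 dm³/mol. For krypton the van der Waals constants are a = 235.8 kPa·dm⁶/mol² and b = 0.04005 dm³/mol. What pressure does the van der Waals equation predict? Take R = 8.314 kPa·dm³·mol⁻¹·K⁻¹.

P = RT/(V_m − b) − a/V_m²
RT/(V_m − b) = (8.314)(354.8)/(1.253 − 0.04005) = 2949.8/1.2130 = 2431.8 kPa
a/V_m² = 235.8/(1.253)² = 150.19 kPa
P = 2431.8 − 150.19 = 2282 kPa

P ≈ 2282 kPa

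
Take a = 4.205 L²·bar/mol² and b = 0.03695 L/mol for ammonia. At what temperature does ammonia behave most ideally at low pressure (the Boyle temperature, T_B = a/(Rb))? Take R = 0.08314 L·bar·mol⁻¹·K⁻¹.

For a van der Waals gas the second virial coefficient B₂ = b − a/(RT) vanishes at T_B = a/(Rb).
T_B = 4.205/(0.08314×0.03695) = 4.205/0.0030720 = 1369 K

T_B ≈ 1369 K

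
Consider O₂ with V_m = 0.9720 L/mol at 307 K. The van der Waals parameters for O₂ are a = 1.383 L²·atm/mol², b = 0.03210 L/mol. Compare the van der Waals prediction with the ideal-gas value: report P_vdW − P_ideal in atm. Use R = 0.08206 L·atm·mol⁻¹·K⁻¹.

ΔP ≈ -0.579 atm

Ideal: P_ideal = RT/V_m = (0.08206)(307)/0.9720 = 25.9181 atm
vdW: P = RT/(V_m − b) − a/V_m² = 25.1924/0.939900 − 1.383/0.944784 = 26.8033 − 1.46383 = 25.3395 atm
ΔP = 25.3395 − 25.9181 = -0.579 atm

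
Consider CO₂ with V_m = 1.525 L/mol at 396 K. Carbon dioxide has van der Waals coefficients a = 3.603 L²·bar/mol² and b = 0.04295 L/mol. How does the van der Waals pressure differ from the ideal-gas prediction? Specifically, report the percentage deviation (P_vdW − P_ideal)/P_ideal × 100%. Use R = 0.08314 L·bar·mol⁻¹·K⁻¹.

-4.28 %

Ideal: P_ideal = RT/V_m = (0.08314)(396)/1.525 = 21.5891 bar
vdW: P = RT/(V_m − b) − a/V_m² = 32.9234/1.48205 − 3.603/2.32563 = 22.2148 − 1.54926 = 20.6655 bar
% deviation = (20.6655 − 21.5891)/21.5891 × 100% = -4.28%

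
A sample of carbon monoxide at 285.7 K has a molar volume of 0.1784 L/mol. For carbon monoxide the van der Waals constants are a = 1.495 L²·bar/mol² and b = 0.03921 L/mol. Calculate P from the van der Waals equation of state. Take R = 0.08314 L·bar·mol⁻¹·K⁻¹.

P = RT/(V_m − b) − a/V_m²
RT/(V_m − b) = (0.08314)(285.7)/(0.1784 − 0.03921) = 23.753/0.13919 = 170.65 bar
a/V_m² = 1.495/(0.1784)² = 46.973 bar
P = 170.65 − 46.973 = 123.7 bar

P ≈ 123.7 bar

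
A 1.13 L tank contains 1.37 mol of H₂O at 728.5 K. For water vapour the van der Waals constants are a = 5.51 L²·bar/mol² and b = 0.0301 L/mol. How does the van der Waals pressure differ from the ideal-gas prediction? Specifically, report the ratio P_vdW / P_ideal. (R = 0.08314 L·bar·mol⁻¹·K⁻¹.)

P_vdW / P_ideal ≈ 0.9276

Ideal: P_ideal = nRT/V = (1.37)(0.08314)(728.5)/1.13 = 73.4314 bar
vdW: P = nRT/(V − nb) − a n²/V² = 82.9775/1.08876 − 10.3417/1.27690 = 76.2128 − 8.09907 = 68.1137 bar
Ratio = 68.1137/73.4314 = 0.9276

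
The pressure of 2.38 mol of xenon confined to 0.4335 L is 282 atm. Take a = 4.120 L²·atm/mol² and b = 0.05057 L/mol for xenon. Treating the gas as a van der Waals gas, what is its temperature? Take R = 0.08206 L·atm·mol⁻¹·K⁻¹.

T ≈ 651.3 K

T = (P + a n²/V²)(V − nb)/(nR)
P + a n²/V² = 282 + (4.120)(2.38)²/(0.4335)² = 406.19 atm
V − nb = 0.4335 − (2.38)(0.05057) = 0.31314 L
T = (406.19)(0.31314)/((2.38)(0.08206)) = 651.3 K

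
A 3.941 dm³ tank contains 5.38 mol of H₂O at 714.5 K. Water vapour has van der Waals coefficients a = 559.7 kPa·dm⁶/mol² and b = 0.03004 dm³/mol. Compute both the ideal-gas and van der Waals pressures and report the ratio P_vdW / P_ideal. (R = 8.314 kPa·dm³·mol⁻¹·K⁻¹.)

Ideal: P_ideal = nRT/V = (5.38)(8.314)(714.5)/3.941 = 8109.39 kPa
vdW: P = nRT/(V − nb) − a n²/V² = 31959.1/3.77938 − 16200.2/15.5315 = 8456.18 − 1043.05 = 7413.13 kPa
Ratio = 7413.13/8109.39 = 0.9141

P_vdW / P_ideal ≈ 0.9141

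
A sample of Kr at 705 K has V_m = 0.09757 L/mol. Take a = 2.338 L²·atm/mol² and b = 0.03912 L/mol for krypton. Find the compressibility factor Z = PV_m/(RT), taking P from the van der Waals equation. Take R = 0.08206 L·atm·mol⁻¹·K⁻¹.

Z ≈ 1.255

P = RT/(V_m − b) − a/V_m² = (0.08206)(705)/(0.09757 − 0.03912) − 2.338/(0.09757)²
  = 57.852/0.058450 − 245.59 = 989.77 − 245.59 = 744.18 atm
Z = PV_m/(RT) = (744.18)(0.09757)/((0.08206)(705)) = 72.610/57.852 = 1.255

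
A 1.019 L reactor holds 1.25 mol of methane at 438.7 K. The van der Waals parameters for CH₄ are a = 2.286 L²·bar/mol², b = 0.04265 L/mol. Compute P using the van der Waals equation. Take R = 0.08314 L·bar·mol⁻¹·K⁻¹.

P = nRT/(V − nb) − a n²/V²
nRT/(V − nb) = (1.25)(0.08314)(438.7)/(1.019 − 1.25×0.04265) = 45.592/0.96569 = 47.212 bar
a n²/V² = (2.286)(1.25)²/(1.019)² = 3.4399 bar
P = 47.212 − 3.4399 = 43.77 bar

P ≈ 43.77 bar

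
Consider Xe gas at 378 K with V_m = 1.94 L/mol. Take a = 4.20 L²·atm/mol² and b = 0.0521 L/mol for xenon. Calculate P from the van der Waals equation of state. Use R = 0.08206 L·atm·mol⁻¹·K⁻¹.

P = RT/(V_m − b) − a/V_m²
RT/(V_m − b) = (0.08206)(378)/(1.94 − 0.0521) = 31.019/1.8879 = 16.430 atm
a/V_m² = 4.20/(1.94)² = 1.1160 atm
P = 16.430 − 1.1160 = 15.31 atm

P ≈ 15.31 atm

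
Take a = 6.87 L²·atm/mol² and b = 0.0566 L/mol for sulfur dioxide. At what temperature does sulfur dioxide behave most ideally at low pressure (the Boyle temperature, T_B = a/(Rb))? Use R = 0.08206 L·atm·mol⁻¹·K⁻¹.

T_B ≈ 1479 K

For a van der Waals gas the second virial coefficient B₂ = b − a/(RT) vanishes at T_B = a/(Rb).
T_B = 6.87/(0.08206×0.0566) = 6.87/0.0046446 = 1479 K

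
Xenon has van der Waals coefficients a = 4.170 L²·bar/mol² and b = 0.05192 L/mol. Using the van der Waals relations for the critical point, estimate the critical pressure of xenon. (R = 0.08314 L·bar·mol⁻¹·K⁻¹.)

For a van der Waals gas, P_c = a/(27b²).
P_c = 4.170/(27×(0.05192)²) = 4.170/0.072784 = 57.29 bar

P_c ≈ 57.29 bar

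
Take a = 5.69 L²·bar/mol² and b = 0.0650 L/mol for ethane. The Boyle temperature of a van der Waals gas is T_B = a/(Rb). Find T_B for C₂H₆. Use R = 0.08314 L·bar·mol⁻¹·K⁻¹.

For a van der Waals gas the second virial coefficient B₂ = b − a/(RT) vanishes at T_B = a/(Rb).
T_B = 5.69/(0.08314×0.0650) = 5.69/0.0054041 = 1053 K

T_B ≈ 1053 K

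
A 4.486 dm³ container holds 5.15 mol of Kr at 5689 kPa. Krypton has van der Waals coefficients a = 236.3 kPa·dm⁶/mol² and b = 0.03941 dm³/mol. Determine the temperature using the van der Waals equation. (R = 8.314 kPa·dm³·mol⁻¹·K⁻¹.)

T = (P + a n²/V²)(V − nb)/(nR)
P + a n²/V² = 5689 + (236.3)(5.15)²/(4.486)² = 6000.4 kPa
V − nb = 4.486 − (5.15)(0.03941) = 4.2830 dm³
T = (6000.4)(4.2830)/((5.15)(8.314)) = 600.2 K

T ≈ 600.2 K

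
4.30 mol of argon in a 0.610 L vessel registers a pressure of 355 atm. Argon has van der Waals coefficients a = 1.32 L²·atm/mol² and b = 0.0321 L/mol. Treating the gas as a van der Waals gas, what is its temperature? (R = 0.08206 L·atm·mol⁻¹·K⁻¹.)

T ≈ 562.6 K

T = (P + a n²/V²)(V − nb)/(nR)
P + a n²/V² = 355 + (1.32)(4.30)²/(0.610)² = 420.59 atm
V − nb = 0.610 − (4.30)(0.0321) = 0.47197 L
T = (420.59)(0.47197)/((4.30)(0.08206)) = 562.6 K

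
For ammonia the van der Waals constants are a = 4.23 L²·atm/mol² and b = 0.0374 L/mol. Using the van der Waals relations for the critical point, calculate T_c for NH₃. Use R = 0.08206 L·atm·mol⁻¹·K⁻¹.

For a van der Waals gas, T_c = 8a/(27Rb).
T_c = 8×4.23/(27×0.08206×0.0374) = 33.840/0.082864 = 408.4 K

T_c ≈ 408.4 K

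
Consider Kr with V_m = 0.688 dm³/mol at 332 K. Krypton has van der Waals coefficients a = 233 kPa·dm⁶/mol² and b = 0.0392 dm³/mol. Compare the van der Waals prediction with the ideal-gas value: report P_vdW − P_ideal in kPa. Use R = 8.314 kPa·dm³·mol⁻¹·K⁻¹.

ΔP ≈ -249.8 kPa

Ideal: P_ideal = RT/V_m = (8.314)(332)/0.688 = 4011.99 kPa
vdW: P = RT/(V_m − b) − a/V_m² = 2760.25/0.648800 − 233/0.473344 = 4254.39 − 492.242 = 3762.15 kPa
ΔP = 3762.15 − 4011.99 = -249.8 kPa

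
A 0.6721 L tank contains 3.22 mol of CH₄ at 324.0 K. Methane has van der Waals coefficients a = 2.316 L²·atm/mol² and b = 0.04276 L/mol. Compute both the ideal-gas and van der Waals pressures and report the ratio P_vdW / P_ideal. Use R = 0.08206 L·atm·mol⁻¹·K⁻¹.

P_vdW / P_ideal ≈ 0.8403

Ideal: P_ideal = nRT/V = (3.22)(0.08206)(324.0)/0.6721 = 127.379 atm
vdW: P = nRT/(V − nb) − a n²/V² = 85.6116/0.534413 − 24.0132/0.451718 = 160.197 − 53.1597 = 107.037 atm
Ratio = 107.037/127.379 = 0.8403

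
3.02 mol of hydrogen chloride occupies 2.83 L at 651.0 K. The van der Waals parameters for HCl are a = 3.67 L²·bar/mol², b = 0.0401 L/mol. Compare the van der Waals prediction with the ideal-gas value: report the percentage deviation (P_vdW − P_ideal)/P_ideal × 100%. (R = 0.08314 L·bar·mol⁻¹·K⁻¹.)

-2.77 %

Ideal: P_ideal = nRT/V = (3.02)(0.08314)(651.0)/2.83 = 57.7579 bar
vdW: P = nRT/(V − nb) − a n²/V² = 163.455/2.70890 − 33.4719/8.00890 = 60.3400 − 4.17934 = 56.1607 bar
% deviation = (56.1607 − 57.7579)/57.7579 × 100% = -2.77%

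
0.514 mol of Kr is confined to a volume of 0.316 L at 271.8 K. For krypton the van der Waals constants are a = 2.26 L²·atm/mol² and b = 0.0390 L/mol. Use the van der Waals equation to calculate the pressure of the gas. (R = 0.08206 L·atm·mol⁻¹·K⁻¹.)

P = nRT/(V − nb) − a n²/V²
nRT/(V − nb) = (0.514)(0.08206)(271.8)/(0.316 − 0.514×0.0390) = 11.464/0.29595 = 38.736 atm
a n²/V² = (2.26)(0.514)²/(0.316)² = 5.9794 atm
P = 38.736 − 5.9794 = 32.76 atm

P ≈ 32.76 atm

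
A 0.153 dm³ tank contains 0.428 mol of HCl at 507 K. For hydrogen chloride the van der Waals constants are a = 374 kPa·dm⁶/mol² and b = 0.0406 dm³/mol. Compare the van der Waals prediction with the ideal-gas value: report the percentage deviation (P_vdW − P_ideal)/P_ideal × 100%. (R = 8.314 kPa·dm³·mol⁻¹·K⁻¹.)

-12.01 %

Ideal: P_ideal = nRT/V = (0.428)(8.314)(507)/0.153 = 11791.5 kPa
vdW: P = nRT/(V − nb) − a n²/V² = 1804.10/0.135623 − 68.5108/0.0234090 = 13302.3 − 2926.69 = 10375.6 kPa
% deviation = (10375.6 − 11791.5)/11791.5 × 100% = -12.01%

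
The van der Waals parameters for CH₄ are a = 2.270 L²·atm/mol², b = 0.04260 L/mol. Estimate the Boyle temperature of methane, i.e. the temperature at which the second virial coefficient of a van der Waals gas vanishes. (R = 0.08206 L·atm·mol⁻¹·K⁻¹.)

For a van der Waals gas the second virial coefficient B₂ = b − a/(RT) vanishes at T_B = a/(Rb).
T_B = 2.270/(0.08206×0.04260) = 2.270/0.0034958 = 649.4 K

T_B ≈ 649.4 K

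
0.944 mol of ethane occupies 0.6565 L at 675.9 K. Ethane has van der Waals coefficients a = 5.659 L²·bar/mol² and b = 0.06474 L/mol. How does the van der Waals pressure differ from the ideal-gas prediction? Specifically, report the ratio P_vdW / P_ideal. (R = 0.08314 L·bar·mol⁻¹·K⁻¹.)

Ideal: P_ideal = nRT/V = (0.944)(0.08314)(675.9)/0.6565 = 80.8034 bar
vdW: P = nRT/(V − nb) − a n²/V² = 53.0474/0.595385 − 5.04294/0.430992 = 89.0976 − 11.7008 = 77.3968 bar
Ratio = 77.3968/80.8034 = 0.9578

P_vdW / P_ideal ≈ 0.9578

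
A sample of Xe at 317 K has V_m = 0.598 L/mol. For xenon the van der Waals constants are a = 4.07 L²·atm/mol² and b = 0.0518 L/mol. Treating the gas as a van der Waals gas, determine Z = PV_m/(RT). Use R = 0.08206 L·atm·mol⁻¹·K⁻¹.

Z ≈ 0.8332

P = RT/(V_m − b) − a/V_m² = (0.08206)(317)/(0.598 − 0.0518) − 4.07/(0.598)²
  = 26.013/0.54620 − 11.381 = 47.625 − 11.381 = 36.244 atm
Z = PV_m/(RT) = (36.244)(0.598)/((0.08206)(317)) = 21.674/26.013 = 0.8332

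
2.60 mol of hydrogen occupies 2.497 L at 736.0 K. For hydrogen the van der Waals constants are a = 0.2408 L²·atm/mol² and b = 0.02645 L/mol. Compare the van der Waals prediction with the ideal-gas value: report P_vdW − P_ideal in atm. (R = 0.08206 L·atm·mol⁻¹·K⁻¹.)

ΔP ≈ 1.520 atm

Ideal: P_ideal = nRT/V = (2.60)(0.08206)(736.0)/2.497 = 62.8875 atm
vdW: P = nRT/(V − nb) − a n²/V² = 157.030/2.42823 − 1.62781/6.23501 = 64.6685 − 0.261076 = 64.4074 atm
ΔP = 64.4074 − 62.8875 = 1.520 atm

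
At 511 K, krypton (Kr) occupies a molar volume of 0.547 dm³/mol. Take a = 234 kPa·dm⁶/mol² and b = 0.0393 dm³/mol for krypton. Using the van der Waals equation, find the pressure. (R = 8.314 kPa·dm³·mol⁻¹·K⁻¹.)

P = RT/(V_m − b) − a/V_m²
RT/(V_m − b) = (8.314)(511)/(0.547 − 0.0393) = 4248.5/0.50770 = 8368.1 kPa
a/V_m² = 234/(0.547)² = 782.06 kPa
P = 8368.1 − 782.06 = 7586 kPa

P ≈ 7586 kPa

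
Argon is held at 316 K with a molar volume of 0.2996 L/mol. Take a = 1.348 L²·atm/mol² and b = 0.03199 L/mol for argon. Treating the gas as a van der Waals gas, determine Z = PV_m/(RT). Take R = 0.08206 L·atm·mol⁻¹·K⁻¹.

P = RT/(V_m − b) − a/V_m² = (0.08206)(316)/(0.2996 − 0.03199) − 1.348/(0.2996)²
  = 25.931/0.26761 − 15.018 = 96.898 − 15.018 = 81.880 atm
Z = PV_m/(RT) = (81.880)(0.2996)/((0.08206)(316)) = 24.531/25.931 = 0.9460

Z ≈ 0.9460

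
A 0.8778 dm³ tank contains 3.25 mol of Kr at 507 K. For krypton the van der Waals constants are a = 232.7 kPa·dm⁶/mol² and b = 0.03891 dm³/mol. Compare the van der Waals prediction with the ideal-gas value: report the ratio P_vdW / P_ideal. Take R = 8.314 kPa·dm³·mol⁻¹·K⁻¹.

Ideal: P_ideal = nRT/V = (3.25)(8.314)(507)/0.8778 = 15606.5 kPa
vdW: P = nRT/(V − nb) − a n²/V² = 13699.4/0.751343 − 2457.89/0.770533 = 18233.2 − 3189.86 = 15043.3 kPa
Ratio = 15043.3/15606.5 = 0.9639

P_vdW / P_ideal ≈ 0.9639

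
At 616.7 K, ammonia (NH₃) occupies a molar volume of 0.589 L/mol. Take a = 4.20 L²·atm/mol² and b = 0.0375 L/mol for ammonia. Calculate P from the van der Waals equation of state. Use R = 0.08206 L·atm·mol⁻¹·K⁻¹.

P = RT/(V_m − b) − a/V_m²
RT/(V_m − b) = (0.08206)(616.7)/(0.589 − 0.0375) = 50.606/0.55150 = 91.761 atm
a/V_m² = 4.20/(0.589)² = 12.107 atm
P = 91.761 − 12.107 = 79.65 atm

P ≈ 79.65 atm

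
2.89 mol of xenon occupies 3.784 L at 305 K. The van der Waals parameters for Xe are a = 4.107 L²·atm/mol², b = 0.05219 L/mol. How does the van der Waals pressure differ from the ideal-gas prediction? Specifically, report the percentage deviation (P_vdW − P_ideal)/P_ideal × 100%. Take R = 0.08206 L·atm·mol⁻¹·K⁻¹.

Ideal: P_ideal = nRT/V = (2.89)(0.08206)(305)/3.784 = 19.1152 atm
vdW: P = nRT/(V − nb) − a n²/V² = 72.3318/3.63317 − 34.3021/14.3187 = 19.9087 − 2.39562 = 17.5131 atm
% deviation = (17.5131 − 19.1152)/19.1152 × 100% = -8.38%

-8.38 %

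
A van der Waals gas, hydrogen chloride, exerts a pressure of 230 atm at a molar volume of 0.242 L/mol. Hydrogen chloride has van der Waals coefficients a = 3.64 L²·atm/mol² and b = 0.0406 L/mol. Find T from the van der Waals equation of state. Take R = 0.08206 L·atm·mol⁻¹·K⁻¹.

T = (P + a/V_m²)(V_m − b)/R
P + a/V_m² = 230 + 3.64/(0.242)² = 292.15 atm
V_m − b = 0.242 − 0.0406 = 0.20140 L/mol
T = (292.15)(0.20140)/0.08206 = 717.0 K

T ≈ 717.0 K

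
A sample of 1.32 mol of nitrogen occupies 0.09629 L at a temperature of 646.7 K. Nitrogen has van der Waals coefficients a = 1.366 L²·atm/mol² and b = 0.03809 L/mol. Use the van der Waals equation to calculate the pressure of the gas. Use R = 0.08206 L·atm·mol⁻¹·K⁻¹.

P = nRT/(V − nb) − a n²/V²
nRT/(V − nb) = (1.32)(0.08206)(646.7)/(0.09629 − 1.32×0.03809) = 70.050/0.046011 = 1522.5 atm
a n²/V² = (1.366)(1.32)²/(0.09629)² = 256.71 atm
P = 1522.5 − 256.71 = 1266 atm

P ≈ 1266 atm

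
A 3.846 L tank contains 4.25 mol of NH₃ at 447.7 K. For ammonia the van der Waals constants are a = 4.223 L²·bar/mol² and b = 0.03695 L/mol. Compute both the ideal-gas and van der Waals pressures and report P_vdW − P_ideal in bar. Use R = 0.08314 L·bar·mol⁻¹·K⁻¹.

ΔP ≈ -3.406 bar

Ideal: P_ideal = nRT/V = (4.25)(0.08314)(447.7)/3.846 = 41.1317 bar
vdW: P = nRT/(V − nb) − a n²/V² = 158.193/3.68896 − 76.2779/14.7917 = 42.8828 − 5.15680 = 37.7260 bar
ΔP = 37.7260 − 41.1317 = -3.406 bar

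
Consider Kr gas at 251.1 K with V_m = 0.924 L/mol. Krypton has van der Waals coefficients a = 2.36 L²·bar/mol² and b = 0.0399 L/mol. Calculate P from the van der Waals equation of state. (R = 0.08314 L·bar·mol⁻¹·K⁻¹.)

P ≈ 20.85 bar

P = RT/(V_m − b) − a/V_m²
RT/(V_m − b) = (0.08314)(251.1)/(0.924 − 0.0399) = 20.876/0.88410 = 23.613 bar
a/V_m² = 2.36/(0.924)² = 2.7642 bar
P = 23.613 − 2.7642 = 20.85 bar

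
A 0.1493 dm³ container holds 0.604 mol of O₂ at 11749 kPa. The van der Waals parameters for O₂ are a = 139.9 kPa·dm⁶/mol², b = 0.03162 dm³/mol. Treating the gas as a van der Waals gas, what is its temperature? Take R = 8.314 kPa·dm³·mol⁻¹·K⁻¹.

T ≈ 364.0 K

T = (P + a n²/V²)(V − nb)/(nR)
P + a n²/V² = 11749 + (139.9)(0.604)²/(0.1493)² = 14039 kPa
V − nb = 0.1493 − (0.604)(0.03162) = 0.13020 dm³
T = (14039)(0.13020)/((0.604)(8.314)) = 364.0 K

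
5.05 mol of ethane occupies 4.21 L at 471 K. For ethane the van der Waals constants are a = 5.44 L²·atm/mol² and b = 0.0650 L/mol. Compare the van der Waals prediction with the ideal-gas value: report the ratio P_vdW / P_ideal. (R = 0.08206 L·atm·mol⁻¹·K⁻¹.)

Ideal: P_ideal = nRT/V = (5.05)(0.08206)(471)/4.21 = 46.3620 atm
vdW: P = nRT/(V − nb) − a n²/V² = 195.184/3.88175 − 138.734/17.7241 = 50.2825 − 7.82742 = 42.4551 atm
Ratio = 42.4551/46.3620 = 0.9157

P_vdW / P_ideal ≈ 0.9157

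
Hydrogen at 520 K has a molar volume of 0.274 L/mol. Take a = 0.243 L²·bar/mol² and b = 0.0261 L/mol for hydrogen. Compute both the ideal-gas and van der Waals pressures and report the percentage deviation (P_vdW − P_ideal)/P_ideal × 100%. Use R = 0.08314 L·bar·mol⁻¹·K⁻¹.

Ideal: P_ideal = RT/V_m = (0.08314)(520)/0.274 = 157.784 bar
vdW: P = RT/(V_m − b) − a/V_m² = 43.2328/0.247900 − 0.243/0.0750760 = 174.396 − 3.23672 = 171.159 bar
% deviation = (171.159 − 157.784)/157.784 × 100% = 8.48%

8.48 %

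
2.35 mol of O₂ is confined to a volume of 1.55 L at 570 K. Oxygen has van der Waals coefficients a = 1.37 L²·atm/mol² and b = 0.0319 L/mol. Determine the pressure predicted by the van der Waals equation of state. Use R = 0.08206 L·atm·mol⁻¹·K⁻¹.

P = nRT/(V − nb) − a n²/V²
nRT/(V − nb) = (2.35)(0.08206)(570)/(1.55 − 2.35×0.0319) = 109.92/1.4750 = 74.522 atm
a n²/V² = (1.37)(2.35)²/(1.55)² = 3.1491 atm
P = 74.522 − 3.1491 = 71.37 atm

P ≈ 71.37 atm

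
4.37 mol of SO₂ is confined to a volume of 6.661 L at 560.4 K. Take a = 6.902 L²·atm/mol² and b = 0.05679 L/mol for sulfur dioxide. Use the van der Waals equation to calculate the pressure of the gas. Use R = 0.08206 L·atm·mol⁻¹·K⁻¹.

P ≈ 28.37 atm

P = nRT/(V − nb) − a n²/V²
nRT/(V − nb) = (4.37)(0.08206)(560.4)/(6.661 − 4.37×0.05679) = 200.96/6.4128 = 31.337 atm
a n²/V² = (6.902)(4.37)²/(6.661)² = 2.9707 atm
P = 31.337 − 2.9707 = 28.37 atm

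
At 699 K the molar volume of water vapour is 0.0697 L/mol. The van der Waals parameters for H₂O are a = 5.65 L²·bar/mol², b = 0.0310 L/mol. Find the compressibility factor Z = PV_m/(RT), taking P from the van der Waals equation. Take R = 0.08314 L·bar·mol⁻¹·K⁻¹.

P = RT/(V_m − b) − a/V_m² = (0.08314)(699)/(0.0697 − 0.0310) − 5.65/(0.0697)²
  = 58.115/0.038700 − 1163.0 = 1501.7 − 1163.0 = 338.7 bar
Z = PV_m/(RT) = (338.7)(0.0697)/((0.08314)(699)) = 23.607/58.115 = 0.4062

Z ≈ 0.4062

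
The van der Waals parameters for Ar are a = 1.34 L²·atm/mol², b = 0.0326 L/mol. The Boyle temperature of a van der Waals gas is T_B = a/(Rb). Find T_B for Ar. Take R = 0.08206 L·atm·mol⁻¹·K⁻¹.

T_B ≈ 500.9 K

For a van der Waals gas the second virial coefficient B₂ = b − a/(RT) vanishes at T_B = a/(Rb).
T_B = 1.34/(0.08206×0.0326) = 1.34/0.0026752 = 500.9 K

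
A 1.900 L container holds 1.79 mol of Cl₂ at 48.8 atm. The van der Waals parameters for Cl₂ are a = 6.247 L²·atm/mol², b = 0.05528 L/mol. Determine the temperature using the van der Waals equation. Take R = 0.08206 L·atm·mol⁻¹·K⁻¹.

T ≈ 666.3 K

T = (P + a n²/V²)(V − nb)/(nR)
P + a n²/V² = 48.8 + (6.247)(1.79)²/(1.900)² = 54.345 atm
V − nb = 1.900 − (1.79)(0.05528) = 1.8010 L
T = (54.345)(1.8010)/((1.79)(0.08206)) = 666.3 K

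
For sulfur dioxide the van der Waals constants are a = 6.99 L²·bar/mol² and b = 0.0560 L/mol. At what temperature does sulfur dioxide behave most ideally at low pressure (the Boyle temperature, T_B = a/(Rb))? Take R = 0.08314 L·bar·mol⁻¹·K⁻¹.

T_B ≈ 1501 K

For a van der Waals gas the second virial coefficient B₂ = b − a/(RT) vanishes at T_B = a/(Rb).
T_B = 6.99/(0.08314×0.0560) = 6.99/0.0046558 = 1501 K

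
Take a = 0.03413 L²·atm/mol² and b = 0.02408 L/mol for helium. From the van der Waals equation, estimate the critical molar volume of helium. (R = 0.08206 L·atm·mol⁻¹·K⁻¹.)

V_m,c ≈ 0.07224 L/mol

For a van der Waals gas, V_m,c = 3b.
V_m,c = 3×0.02408 = 0.07224 L/mol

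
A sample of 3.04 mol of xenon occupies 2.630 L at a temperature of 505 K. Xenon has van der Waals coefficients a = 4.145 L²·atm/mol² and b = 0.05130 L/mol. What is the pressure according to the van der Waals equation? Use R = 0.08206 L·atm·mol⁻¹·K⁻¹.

P ≈ 45.38 atm

P = nRT/(V − nb) − a n²/V²
nRT/(V − nb) = (3.04)(0.08206)(505)/(2.630 − 3.04×0.05130) = 125.98/2.4740 = 50.922 atm
a n²/V² = (4.145)(3.04)²/(2.630)² = 5.5381 atm
P = 50.922 − 5.5381 = 45.38 atm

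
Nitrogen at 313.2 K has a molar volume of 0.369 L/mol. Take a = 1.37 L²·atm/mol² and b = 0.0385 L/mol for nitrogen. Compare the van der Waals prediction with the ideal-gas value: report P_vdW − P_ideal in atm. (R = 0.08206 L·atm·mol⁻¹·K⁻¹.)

ΔP ≈ -1.948 atm

Ideal: P_ideal = RT/V_m = (0.08206)(313.2)/0.369 = 69.6509 atm
vdW: P = RT/(V_m − b) − a/V_m² = 25.7012/0.330500 − 1.37/0.136161 = 77.7646 − 10.0616 = 67.7030 atm
ΔP = 67.7030 − 69.6509 = -1.948 atm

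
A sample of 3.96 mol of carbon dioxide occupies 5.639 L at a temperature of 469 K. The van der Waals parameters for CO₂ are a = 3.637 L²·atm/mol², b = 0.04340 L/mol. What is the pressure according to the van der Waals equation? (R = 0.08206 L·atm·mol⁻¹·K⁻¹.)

P = nRT/(V − nb) − a n²/V²
nRT/(V − nb) = (3.96)(0.08206)(469)/(5.639 − 3.96×0.04340) = 152.41/5.4671 = 27.878 atm
a n²/V² = (3.637)(3.96)²/(5.639)² = 1.7936 atm
P = 27.878 − 1.7936 = 26.08 atm

P ≈ 26.08 atm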